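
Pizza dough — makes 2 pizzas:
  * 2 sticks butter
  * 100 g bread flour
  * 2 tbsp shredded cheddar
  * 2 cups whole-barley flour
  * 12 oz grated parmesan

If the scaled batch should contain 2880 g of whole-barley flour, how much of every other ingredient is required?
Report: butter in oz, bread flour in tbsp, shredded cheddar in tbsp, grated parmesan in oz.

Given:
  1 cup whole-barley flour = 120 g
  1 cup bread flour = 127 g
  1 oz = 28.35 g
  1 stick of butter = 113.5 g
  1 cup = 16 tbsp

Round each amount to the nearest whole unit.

butter: 96 oz; bread flour: 151 tbsp; shredded cheddar: 24 tbsp; grated parmesan: 144 oz

The original recipe has 240 g of whole-barley flour, so the scaling factor is 2880 ÷ 240 = 12.
butter: 2 stick × 12 × 113.5 g/stick ÷ 28.35 g/oz ≈ 96 oz
bread flour: 100 g × 12 ÷ 127 g/cup × 16 tbsp/cup ≈ 151 tbsp
shredded cheddar: 2 tbsp × 12 = 24 tbsp
grated parmesan: 12 oz × 12 = 144 oz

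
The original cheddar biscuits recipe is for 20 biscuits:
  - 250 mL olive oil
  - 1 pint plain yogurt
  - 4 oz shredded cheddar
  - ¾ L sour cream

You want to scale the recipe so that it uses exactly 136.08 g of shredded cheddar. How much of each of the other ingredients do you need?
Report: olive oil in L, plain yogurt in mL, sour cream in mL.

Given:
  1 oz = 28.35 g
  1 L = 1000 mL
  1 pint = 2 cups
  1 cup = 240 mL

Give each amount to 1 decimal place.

The original recipe has 113.4 g of shredded cheddar, so the scaling factor is 136.08 ÷ 113.4 = 6/5 = 1.2.
olive oil: 250 mL × 6/5 ÷ 1000 mL/L = 0.3 L
plain yogurt: 1 pint × 6/5 × 2 cup/pint × 240 mL/cup = 576.0 mL
sour cream: 0.75 L × 6/5 × 1000 mL/L = 900.0 mL

olive oil: 0.3 L; plain yogurt: 576.0 mL; sour cream: 900.0 mL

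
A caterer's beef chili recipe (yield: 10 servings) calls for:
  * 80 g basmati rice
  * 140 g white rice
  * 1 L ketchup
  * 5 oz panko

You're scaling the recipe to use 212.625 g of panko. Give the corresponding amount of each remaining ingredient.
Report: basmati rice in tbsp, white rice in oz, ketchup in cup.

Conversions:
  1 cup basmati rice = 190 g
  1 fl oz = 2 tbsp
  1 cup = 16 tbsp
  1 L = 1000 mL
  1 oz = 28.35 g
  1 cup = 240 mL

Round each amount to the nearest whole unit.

basmati rice: 10 tbsp; white rice: 7 oz; ketchup: 6 cup

The original recipe has 141.75 g of panko, so the scaling factor is 212.625 ÷ 141.75 = 3/2 = 1.5.
basmati rice: 80 g × 3/2 ÷ 190 g/cup × 16 tbsp/cup ≈ 10 tbsp
white rice: 140 g × 3/2 ÷ 28.35 g/oz ≈ 7 oz
ketchup: 1 L × 3/2 × 1000 mL/L ÷ 240 mL/cup ≈ 6 cup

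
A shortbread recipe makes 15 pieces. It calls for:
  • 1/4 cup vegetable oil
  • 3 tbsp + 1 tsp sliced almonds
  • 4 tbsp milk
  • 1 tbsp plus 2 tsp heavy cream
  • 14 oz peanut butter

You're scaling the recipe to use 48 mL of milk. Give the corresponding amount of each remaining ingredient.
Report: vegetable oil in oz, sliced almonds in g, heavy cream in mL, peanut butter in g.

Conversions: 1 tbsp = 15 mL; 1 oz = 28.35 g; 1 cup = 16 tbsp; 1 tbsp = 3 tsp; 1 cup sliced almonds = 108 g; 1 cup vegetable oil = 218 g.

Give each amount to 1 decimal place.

The original recipe has 60 mL of milk, so the scaling factor is 48 ÷ 60 = 4/5 = 0.8.
vegetable oil: 0.25 cup × 4/5 × 218 g/cup ÷ 28.35 g/oz ≈ 1.5 oz
sliced almonds: (3 tbsp + 1 tsp = 10/3 tbsp) × 4/5 ÷ 16 tbsp/cup × 108 g/cup = 18.0 g
heavy cream: (1 tbsp + 2 tsp = 5/3 tbsp) × 4/5 × 15 mL/tbsp = 20.0 mL
peanut butter: 14 oz × 4/5 × 28.35 g/oz ≈ 317.5 g

vegetable oil: 1.5 oz; sliced almonds: 18.0 g; heavy cream: 20.0 mL; peanut butter: 317.5 g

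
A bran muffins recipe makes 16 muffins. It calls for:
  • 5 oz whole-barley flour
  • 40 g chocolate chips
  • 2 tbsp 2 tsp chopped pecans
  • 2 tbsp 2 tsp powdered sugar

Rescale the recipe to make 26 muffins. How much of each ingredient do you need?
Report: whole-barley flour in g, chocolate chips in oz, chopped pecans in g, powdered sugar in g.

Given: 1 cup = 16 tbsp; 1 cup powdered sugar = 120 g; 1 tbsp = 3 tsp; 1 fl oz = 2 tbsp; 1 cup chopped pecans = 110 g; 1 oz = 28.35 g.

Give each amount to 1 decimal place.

whole-barley flour: 230.3 g; chocolate chips: 2.3 oz; chopped pecans: 29.8 g; powdered sugar: 32.5 g

Scaling factor: 26/16 = 13/8 = 1.625.
whole-barley flour: 5 oz × 13/8 × 28.35 g/oz ≈ 230.3 g
chocolate chips: 40 g × 13/8 ÷ 28.35 g/oz ≈ 2.3 oz
chopped pecans: (2 tbsp + 2 tsp = 8/3 tbsp) × 13/8 ÷ 16 tbsp/cup × 110 g/cup ≈ 29.8 g
powdered sugar: (2 tbsp + 2 tsp = 8/3 tbsp) × 13/8 ÷ 16 tbsp/cup × 120 g/cup = 32.5 g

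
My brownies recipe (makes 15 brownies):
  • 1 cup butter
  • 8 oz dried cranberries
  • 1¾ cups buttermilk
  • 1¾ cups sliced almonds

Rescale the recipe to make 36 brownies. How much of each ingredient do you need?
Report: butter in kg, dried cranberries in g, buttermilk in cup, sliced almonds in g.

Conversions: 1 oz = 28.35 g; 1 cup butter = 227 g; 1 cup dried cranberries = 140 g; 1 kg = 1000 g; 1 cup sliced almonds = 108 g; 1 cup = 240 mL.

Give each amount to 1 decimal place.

butter: 0.5 kg; dried cranberries: 544.3 g; buttermilk: 4.2 cup; sliced almonds: 453.6 g

Scaling factor: 36/15 = 12/5 = 2.4.
butter: 1 cup × 12/5 × 227 g/cup ÷ 1000 g/kg ≈ 0.5 kg
dried cranberries: 8 oz × 12/5 × 28.35 g/oz ≈ 544.3 g
buttermilk: 1.75 cup × 12/5 = 4.2 cup
sliced almonds: 1.75 cup × 12/5 × 108 g/cup = 453.6 g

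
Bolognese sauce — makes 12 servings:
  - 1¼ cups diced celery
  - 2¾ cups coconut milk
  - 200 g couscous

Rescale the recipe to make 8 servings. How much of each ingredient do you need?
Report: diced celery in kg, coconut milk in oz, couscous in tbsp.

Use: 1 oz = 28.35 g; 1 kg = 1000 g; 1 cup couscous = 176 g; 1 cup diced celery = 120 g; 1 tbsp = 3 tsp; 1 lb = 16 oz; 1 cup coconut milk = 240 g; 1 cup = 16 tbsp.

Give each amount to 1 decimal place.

Scaling factor: 8/12 = 2/3.
diced celery: 1.25 cup × 2/3 × 120 g/cup ÷ 1000 g/kg = 0.1 kg
coconut milk: 2.75 cup × 2/3 × 240 g/cup ÷ 28.35 g/oz ≈ 15.5 oz
couscous: 200 g × 2/3 ÷ 176 g/cup × 16 tbsp/cup ≈ 12.1 tbsp

diced celery: 0.1 kg; coconut milk: 15.5 oz; couscous: 12.1 tbsp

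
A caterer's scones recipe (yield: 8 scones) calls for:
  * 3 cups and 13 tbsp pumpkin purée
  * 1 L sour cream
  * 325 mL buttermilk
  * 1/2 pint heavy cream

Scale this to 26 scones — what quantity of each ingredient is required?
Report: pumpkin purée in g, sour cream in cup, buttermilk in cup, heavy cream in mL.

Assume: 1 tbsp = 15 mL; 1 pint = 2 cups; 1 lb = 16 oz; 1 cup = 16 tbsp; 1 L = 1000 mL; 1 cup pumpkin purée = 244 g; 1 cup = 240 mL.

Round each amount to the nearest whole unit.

Scaling factor: 26/8 = 13/4 = 3.25.
pumpkin purée: (3 cup + 13 tbsp = 3.8125 cup) × 13/4 × 244 g/cup ≈ 3023 g
sour cream: 1 L × 13/4 × 1000 mL/L ÷ 240 mL/cup ≈ 14 cup
buttermilk: 325 mL × 13/4 ÷ 240 mL/cup ≈ 4 cup
heavy cream: 0.5 pint × 13/4 × 2 cup/pint × 240 mL/cup = 780 mL

pumpkin purée: 3023 g; sour cream: 14 cup; buttermilk: 4 cup; heavy cream: 780 mL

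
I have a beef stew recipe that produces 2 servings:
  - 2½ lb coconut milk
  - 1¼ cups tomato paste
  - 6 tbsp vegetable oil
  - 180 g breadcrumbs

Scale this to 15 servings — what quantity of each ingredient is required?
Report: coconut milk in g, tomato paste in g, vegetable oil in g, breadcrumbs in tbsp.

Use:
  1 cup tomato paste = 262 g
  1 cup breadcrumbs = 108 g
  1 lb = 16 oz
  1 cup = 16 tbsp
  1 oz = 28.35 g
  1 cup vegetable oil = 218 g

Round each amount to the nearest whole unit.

coconut milk: 8505 g; tomato paste: 2456 g; vegetable oil: 613 g; breadcrumbs: 200 tbsp

Scaling factor: 15/2 = 7.5.
coconut milk: 2.5 lb × 15/2 × 16 oz/lb × 28.35 g/oz = 8505 g
tomato paste: 1.25 cup × 15/2 × 262 g/cup ≈ 2456 g
vegetable oil: 6 tbsp × 15/2 ÷ 16 tbsp/cup × 218 g/cup ≈ 613 g
breadcrumbs: 180 g × 15/2 ÷ 108 g/cup × 16 tbsp/cup = 200 tbsp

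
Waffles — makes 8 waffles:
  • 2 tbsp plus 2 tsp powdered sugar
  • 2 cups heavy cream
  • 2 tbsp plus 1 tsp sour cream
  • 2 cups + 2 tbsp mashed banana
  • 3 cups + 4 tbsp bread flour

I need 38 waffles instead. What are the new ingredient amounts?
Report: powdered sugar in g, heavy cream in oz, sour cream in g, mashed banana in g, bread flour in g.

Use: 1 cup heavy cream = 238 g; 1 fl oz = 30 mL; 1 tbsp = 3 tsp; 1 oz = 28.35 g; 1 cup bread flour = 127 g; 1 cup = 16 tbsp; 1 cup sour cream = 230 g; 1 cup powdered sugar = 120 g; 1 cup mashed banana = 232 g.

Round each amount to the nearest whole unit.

powdered sugar: 95 g; heavy cream: 80 oz; sour cream: 159 g; mashed banana: 2342 g; bread flour: 1961 g

Scaling factor: 38/8 = 19/4 = 4.75.
powdered sugar: (2 tbsp + 2 tsp = 8/3 tbsp) × 19/4 ÷ 16 tbsp/cup × 120 g/cup = 95 g
heavy cream: 2 cup × 19/4 × 238 g/cup ÷ 28.35 g/oz ≈ 80 oz
sour cream: (2 tbsp + 1 tsp = 7/3 tbsp) × 19/4 ÷ 16 tbsp/cup × 230 g/cup ≈ 159 g
mashed banana: (2 cup + 2 tbsp = 2.125 cup) × 19/4 × 232 g/cup ≈ 2342 g
bread flour: (3 cup + 4 tbsp = 3.25 cup) × 19/4 × 127 g/cup ≈ 1961 g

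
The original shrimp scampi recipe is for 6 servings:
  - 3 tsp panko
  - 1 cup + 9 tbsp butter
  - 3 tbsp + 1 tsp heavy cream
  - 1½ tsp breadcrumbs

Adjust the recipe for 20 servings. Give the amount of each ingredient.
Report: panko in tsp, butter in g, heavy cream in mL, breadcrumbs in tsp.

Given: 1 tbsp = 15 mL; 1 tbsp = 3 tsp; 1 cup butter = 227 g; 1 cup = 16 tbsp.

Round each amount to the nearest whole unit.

Scaling factor: 20/6 = 10/3.
panko: 3 tsp × 10/3 = 10 tsp
butter: (1 cup + 9 tbsp = 1.5625 cup) × 10/3 × 227 g/cup ≈ 1182 g
heavy cream: (3 tbsp + 1 tsp = 10/3 tbsp) × 10/3 × 15 mL/tbsp ≈ 167 mL
breadcrumbs: 1.5 tsp × 10/3 = 5 tsp

panko: 10 tsp; butter: 1182 g; heavy cream: 167 mL; breadcrumbs: 5 tsp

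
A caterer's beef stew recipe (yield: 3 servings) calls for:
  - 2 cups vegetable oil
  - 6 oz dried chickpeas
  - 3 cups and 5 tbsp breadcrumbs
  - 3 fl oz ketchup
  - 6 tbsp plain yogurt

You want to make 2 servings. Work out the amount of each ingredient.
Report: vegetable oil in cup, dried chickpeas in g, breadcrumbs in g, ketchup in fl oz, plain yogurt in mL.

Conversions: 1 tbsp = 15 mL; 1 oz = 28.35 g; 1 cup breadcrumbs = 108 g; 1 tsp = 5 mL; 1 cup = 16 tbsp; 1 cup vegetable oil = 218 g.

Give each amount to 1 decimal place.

Scaling factor: 2/3.
vegetable oil: 2 cup × 2/3 ≈ 1.3 cup
dried chickpeas: 6 oz × 2/3 × 28.35 g/oz = 113.4 g
breadcrumbs: (3 cup + 5 tbsp = 3.3125 cup) × 2/3 × 108 g/cup = 238.5 g
ketchup: 3 fl oz × 2/3 = 2.0 fl oz
plain yogurt: 6 tbsp × 2/3 × 15 mL/tbsp = 60.0 mL

vegetable oil: 1.3 cup; dried chickpeas: 113.4 g; breadcrumbs: 238.5 g; ketchup: 2.0 fl oz; plain yogurt: 60.0 mL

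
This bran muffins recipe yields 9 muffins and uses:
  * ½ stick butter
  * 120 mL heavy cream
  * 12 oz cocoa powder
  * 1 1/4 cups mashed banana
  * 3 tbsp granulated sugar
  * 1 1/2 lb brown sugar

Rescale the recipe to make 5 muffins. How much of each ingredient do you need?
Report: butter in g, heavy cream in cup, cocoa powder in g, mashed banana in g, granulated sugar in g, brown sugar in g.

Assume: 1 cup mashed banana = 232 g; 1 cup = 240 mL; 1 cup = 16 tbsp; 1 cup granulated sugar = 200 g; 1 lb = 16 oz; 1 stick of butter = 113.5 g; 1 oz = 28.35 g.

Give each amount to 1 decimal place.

Scaling factor: 5/9.
butter: 0.5 stick × 5/9 × 113.5 g/stick ≈ 31.5 g
heavy cream: 120 mL × 5/9 ÷ 240 mL/cup ≈ 0.3 cup
cocoa powder: 12 oz × 5/9 × 28.35 g/oz = 189.0 g
mashed banana: 1.25 cup × 5/9 × 232 g/cup ≈ 161.1 g
granulated sugar: 3 tbsp × 5/9 ÷ 16 tbsp/cup × 200 g/cup ≈ 20.8 g
brown sugar: 1.5 lb × 5/9 × 16 oz/lb × 28.35 g/oz = 378.0 g

butter: 31.5 g; heavy cream: 0.3 cup; cocoa powder: 189.0 g; mashed banana: 161.1 g; granulated sugar: 20.8 g; brown sugar: 378.0 g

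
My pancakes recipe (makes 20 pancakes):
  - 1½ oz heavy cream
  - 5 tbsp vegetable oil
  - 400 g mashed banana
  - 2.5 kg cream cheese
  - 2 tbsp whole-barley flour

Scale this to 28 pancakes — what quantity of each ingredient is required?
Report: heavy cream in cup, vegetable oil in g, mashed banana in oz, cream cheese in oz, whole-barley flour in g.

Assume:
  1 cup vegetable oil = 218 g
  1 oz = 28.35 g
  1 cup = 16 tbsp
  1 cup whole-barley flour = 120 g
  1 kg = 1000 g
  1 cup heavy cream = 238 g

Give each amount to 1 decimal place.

Scaling factor: 28/20 = 7/5 = 1.4.
heavy cream: 1.5 oz × 7/5 × 28.35 g/oz ÷ 238 g/cup ≈ 0.3 cup
vegetable oil: 5 tbsp × 7/5 ÷ 16 tbsp/cup × 218 g/cup ≈ 95.4 g
mashed banana: 400 g × 7/5 ÷ 28.35 g/oz ≈ 19.8 oz
cream cheese: 2.5 kg × 7/5 × 1000 g/kg ÷ 28.35 g/oz ≈ 123.5 oz
whole-barley flour: 2 tbsp × 7/5 ÷ 16 tbsp/cup × 120 g/cup = 21.0 g

heavy cream: 0.3 cup; vegetable oil: 95.4 g; mashed banana: 19.8 oz; cream cheese: 123.5 oz; whole-barley flour: 21.0 g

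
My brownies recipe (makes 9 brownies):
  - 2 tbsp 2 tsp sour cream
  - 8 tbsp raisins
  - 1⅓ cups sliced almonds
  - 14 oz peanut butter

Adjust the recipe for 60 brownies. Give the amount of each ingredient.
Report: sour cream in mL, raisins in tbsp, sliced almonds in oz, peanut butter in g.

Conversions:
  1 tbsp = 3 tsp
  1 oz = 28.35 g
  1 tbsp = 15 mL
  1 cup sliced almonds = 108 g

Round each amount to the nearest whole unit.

Scaling factor: 60/9 = 20/3.
sour cream: (2 tbsp + 2 tsp = 8/3 tbsp) × 20/3 × 15 mL/tbsp ≈ 267 mL
raisins: 8 tbsp × 20/3 ≈ 53 tbsp
sliced almonds: 4/3 cup × 20/3 × 108 g/cup ÷ 28.35 g/oz ≈ 34 oz
peanut butter: 14 oz × 20/3 × 28.35 g/oz = 2646 g

sour cream: 267 mL; raisins: 53 tbsp; sliced almonds: 34 oz; peanut butter: 2646 g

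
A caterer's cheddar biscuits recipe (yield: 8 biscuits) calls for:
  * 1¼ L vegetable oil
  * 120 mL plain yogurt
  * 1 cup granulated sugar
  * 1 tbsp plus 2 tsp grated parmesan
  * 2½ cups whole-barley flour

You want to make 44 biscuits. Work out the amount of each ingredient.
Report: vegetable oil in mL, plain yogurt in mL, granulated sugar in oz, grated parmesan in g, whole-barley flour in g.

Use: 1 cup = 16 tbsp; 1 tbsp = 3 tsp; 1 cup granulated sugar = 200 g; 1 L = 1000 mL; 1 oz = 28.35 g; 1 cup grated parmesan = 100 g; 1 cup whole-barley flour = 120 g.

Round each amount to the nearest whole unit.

Scaling factor: 44/8 = 11/2 = 5.5.
vegetable oil: 1.25 L × 11/2 × 1000 mL/L = 6875 mL
plain yogurt: 120 mL × 11/2 = 660 mL
granulated sugar: 1 cup × 11/2 × 200 g/cup ÷ 28.35 g/oz ≈ 39 oz
grated parmesan: (1 tbsp + 2 tsp = 5/3 tbsp) × 11/2 ÷ 16 tbsp/cup × 100 g/cup ≈ 57 g
whole-barley flour: 2.5 cup × 11/2 × 120 g/cup = 1650 g

vegetable oil: 6875 mL; plain yogurt: 660 mL; granulated sugar: 39 oz; grated parmesan: 57 g; whole-barley flour: 1650 g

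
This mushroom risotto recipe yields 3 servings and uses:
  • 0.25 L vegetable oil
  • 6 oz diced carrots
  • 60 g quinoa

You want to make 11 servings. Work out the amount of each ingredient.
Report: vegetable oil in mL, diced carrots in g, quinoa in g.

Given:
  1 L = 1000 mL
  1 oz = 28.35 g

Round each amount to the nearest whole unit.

Scaling factor: 11/3.
vegetable oil: 0.25 L × 11/3 × 1000 mL/L ≈ 917 mL
diced carrots: 6 oz × 11/3 × 28.35 g/oz ≈ 624 g
quinoa: 60 g × 11/3 = 220 g

vegetable oil: 917 mL; diced carrots: 624 g; quinoa: 220 g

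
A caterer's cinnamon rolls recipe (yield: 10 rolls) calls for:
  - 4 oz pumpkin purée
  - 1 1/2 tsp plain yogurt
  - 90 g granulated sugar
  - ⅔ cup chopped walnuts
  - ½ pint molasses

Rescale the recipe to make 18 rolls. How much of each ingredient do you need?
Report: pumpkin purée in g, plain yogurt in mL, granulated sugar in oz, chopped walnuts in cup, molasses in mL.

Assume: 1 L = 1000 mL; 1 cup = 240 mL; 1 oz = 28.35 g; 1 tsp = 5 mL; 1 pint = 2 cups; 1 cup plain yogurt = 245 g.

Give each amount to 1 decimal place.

Scaling factor: 18/10 = 9/5 = 1.8.
pumpkin purée: 4 oz × 9/5 × 28.35 g/oz ≈ 204.1 g
plain yogurt: 1.5 tsp × 9/5 × 5 mL/tsp = 13.5 mL
granulated sugar: 90 g × 9/5 ÷ 28.35 g/oz ≈ 5.7 oz
chopped walnuts: 2/3 cup × 9/5 = 1.2 cup
molasses: 0.5 pint × 9/5 × 2 cup/pint × 240 mL/cup = 432.0 mL

pumpkin purée: 204.1 g; plain yogurt: 13.5 mL; granulated sugar: 5.7 oz; chopped walnuts: 1.2 cup; molasses: 432.0 mL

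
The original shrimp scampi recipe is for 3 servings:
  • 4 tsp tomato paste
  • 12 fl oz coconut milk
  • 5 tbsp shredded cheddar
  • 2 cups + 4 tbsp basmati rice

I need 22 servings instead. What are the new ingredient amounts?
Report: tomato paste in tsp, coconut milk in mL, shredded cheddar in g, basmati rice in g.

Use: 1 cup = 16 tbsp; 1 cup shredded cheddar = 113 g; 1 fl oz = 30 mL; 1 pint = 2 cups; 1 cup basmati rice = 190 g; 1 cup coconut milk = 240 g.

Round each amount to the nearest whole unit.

Scaling factor: 22/3.
tomato paste: 4 tsp × 22/3 ≈ 29 tsp
coconut milk: 12 fl oz × 22/3 × 30 mL/fl oz = 2640 mL
shredded cheddar: 5 tbsp × 22/3 ÷ 16 tbsp/cup × 113 g/cup ≈ 259 g
basmati rice: (2 cup + 4 tbsp = 2.25 cup) × 22/3 × 190 g/cup = 3135 g

tomato paste: 29 tsp; coconut milk: 2640 mL; shredded cheddar: 259 g; basmati rice: 3135 g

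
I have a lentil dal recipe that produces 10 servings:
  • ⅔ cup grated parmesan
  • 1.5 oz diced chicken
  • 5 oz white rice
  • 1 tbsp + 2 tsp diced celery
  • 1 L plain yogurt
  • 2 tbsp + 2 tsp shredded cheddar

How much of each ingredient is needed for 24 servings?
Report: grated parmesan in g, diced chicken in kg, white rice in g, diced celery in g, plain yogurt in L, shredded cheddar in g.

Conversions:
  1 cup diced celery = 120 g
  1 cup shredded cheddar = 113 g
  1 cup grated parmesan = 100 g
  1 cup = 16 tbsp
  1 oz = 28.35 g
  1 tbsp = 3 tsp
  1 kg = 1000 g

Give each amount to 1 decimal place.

grated parmesan: 160.0 g; diced chicken: 0.1 kg; white rice: 340.2 g; diced celery: 30.0 g; plain yogurt: 2.4 L; shredded cheddar: 45.2 g

Scaling factor: 24/10 = 12/5 = 2.4.
grated parmesan: 2/3 cup × 12/5 × 100 g/cup = 160.0 g
diced chicken: 1.5 oz × 12/5 × 28.35 g/oz ÷ 1000 g/kg ≈ 0.1 kg
white rice: 5 oz × 12/5 × 28.35 g/oz = 340.2 g
diced celery: (1 tbsp + 2 tsp = 5/3 tbsp) × 12/5 ÷ 16 tbsp/cup × 120 g/cup = 30.0 g
plain yogurt: 1 L × 12/5 = 2.4 L
shredded cheddar: (2 tbsp + 2 tsp = 8/3 tbsp) × 12/5 ÷ 16 tbsp/cup × 113 g/cup = 45.2 g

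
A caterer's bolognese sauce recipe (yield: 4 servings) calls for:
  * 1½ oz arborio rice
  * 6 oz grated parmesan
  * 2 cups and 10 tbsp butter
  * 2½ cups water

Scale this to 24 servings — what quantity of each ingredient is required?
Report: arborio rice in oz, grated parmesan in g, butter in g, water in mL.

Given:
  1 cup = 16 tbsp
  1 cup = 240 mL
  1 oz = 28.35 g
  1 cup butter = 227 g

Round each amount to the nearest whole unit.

Scaling factor: 24/4 = 6.
arborio rice: 1.5 oz × 6 = 9 oz
grated parmesan: 6 oz × 6 × 28.35 g/oz ≈ 1021 g
butter: (2 cup + 10 tbsp = 2.625 cup) × 6 × 227 g/cup ≈ 3575 g
water: 2.5 cup × 6 × 240 mL/cup = 3600 mL

arborio rice: 9 oz; grated parmesan: 1021 g; butter: 3575 g; water: 3600 mL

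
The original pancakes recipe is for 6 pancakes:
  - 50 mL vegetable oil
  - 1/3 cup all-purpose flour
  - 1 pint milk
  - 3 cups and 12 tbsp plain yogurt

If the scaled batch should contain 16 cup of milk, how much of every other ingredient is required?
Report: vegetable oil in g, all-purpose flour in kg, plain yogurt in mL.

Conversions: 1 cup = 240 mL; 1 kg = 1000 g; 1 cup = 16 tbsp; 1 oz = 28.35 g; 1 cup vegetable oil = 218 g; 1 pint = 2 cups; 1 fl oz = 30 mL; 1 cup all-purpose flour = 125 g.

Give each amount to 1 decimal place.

The original recipe has 2 cup of milk, so the scaling factor is 16 ÷ 2 = 8.
vegetable oil: 50 mL × 8 ÷ 240 mL/cup × 218 g/cup ≈ 363.3 g
all-purpose flour: 1/3 cup × 8 × 125 g/cup ÷ 1000 g/kg ≈ 0.3 kg
plain yogurt: (3 cup + 12 tbsp = 3.75 cup) × 8 × 240 mL/cup = 7200.0 mL

vegetable oil: 363.3 g; all-purpose flour: 0.3 kg; plain yogurt: 7200.0 mL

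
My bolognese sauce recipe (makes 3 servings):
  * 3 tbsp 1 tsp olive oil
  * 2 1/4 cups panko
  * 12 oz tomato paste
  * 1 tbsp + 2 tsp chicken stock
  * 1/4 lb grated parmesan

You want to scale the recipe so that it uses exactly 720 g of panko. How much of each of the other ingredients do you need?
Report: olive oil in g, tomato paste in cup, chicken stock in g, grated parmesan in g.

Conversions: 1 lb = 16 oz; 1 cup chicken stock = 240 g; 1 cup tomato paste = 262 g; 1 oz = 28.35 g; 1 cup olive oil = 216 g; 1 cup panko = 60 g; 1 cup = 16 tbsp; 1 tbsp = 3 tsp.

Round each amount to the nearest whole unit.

olive oil: 240 g; tomato paste: 7 cup; chicken stock: 133 g; grated parmesan: 605 g

The original recipe has 135 g of panko, so the scaling factor is 720 ÷ 135 = 16/3.
olive oil: (3 tbsp + 1 tsp = 10/3 tbsp) × 16/3 ÷ 16 tbsp/cup × 216 g/cup = 240 g
tomato paste: 12 oz × 16/3 × 28.35 g/oz ÷ 262 g/cup ≈ 7 cup
chicken stock: (1 tbsp + 2 tsp = 5/3 tbsp) × 16/3 ÷ 16 tbsp/cup × 240 g/cup ≈ 133 g
grated parmesan: 0.25 lb × 16/3 × 16 oz/lb × 28.35 g/oz ≈ 605 g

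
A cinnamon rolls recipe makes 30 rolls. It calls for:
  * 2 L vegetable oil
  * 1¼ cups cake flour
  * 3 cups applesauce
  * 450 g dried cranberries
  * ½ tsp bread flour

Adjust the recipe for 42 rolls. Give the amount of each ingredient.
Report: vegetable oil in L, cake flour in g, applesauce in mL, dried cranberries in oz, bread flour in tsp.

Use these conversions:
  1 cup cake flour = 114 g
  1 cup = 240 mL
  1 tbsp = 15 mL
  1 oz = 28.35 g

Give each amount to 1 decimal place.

vegetable oil: 2.8 L; cake flour: 199.5 g; applesauce: 1008.0 mL; dried cranberries: 22.2 oz; bread flour: 0.7 tsp

Scaling factor: 42/30 = 7/5 = 1.4.
vegetable oil: 2 L × 7/5 = 2.8 L
cake flour: 1.25 cup × 7/5 × 114 g/cup = 199.5 g
applesauce: 3 cup × 7/5 × 240 mL/cup = 1008.0 mL
dried cranberries: 450 g × 7/5 ÷ 28.35 g/oz ≈ 22.2 oz
bread flour: 0.5 tsp × 7/5 = 0.7 tsp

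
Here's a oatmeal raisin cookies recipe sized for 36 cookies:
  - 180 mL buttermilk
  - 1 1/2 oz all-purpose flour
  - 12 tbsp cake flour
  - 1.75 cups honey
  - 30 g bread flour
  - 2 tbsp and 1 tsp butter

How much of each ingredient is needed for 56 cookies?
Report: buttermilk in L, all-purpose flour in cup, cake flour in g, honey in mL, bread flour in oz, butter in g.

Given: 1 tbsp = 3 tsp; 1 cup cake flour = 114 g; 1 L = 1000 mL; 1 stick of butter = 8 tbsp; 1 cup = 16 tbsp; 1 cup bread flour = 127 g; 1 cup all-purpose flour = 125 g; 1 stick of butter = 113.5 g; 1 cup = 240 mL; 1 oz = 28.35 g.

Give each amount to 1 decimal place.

buttermilk: 0.3 L; all-purpose flour: 0.5 cup; cake flour: 133.0 g; honey: 653.3 mL; bread flour: 1.6 oz; butter: 51.5 g

Scaling factor: 56/36 = 14/9.
buttermilk: 180 mL × 14/9 ÷ 1000 mL/L ≈ 0.3 L
all-purpose flour: 1.5 oz × 14/9 × 28.35 g/oz ÷ 125 g/cup ≈ 0.5 cup
cake flour: 12 tbsp × 14/9 ÷ 16 tbsp/cup × 114 g/cup = 133.0 g
honey: 1.75 cup × 14/9 × 240 mL/cup ≈ 653.3 mL
bread flour: 30 g × 14/9 ÷ 28.35 g/oz ≈ 1.6 oz
butter: (2 tbsp + 1 tsp = 7/3 tbsp) × 14/9 ÷ 8 tbsp/stick × 113.5 g/stick ≈ 51.5 g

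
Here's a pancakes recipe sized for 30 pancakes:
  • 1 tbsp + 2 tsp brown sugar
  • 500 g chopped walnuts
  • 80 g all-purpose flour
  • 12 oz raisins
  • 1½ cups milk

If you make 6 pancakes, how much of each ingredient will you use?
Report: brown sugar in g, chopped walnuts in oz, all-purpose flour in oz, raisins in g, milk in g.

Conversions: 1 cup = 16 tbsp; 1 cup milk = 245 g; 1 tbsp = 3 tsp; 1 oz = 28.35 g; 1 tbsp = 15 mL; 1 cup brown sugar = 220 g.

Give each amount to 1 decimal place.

brown sugar: 4.6 g; chopped walnuts: 3.5 oz; all-purpose flour: 0.6 oz; raisins: 68.0 g; milk: 73.5 g

Scaling factor: 6/30 = 1/5 = 0.2.
brown sugar: (1 tbsp + 2 tsp = 5/3 tbsp) × 1/5 ÷ 16 tbsp/cup × 220 g/cup ≈ 4.6 g
chopped walnuts: 500 g × 1/5 ÷ 28.35 g/oz ≈ 3.5 oz
all-purpose flour: 80 g × 1/5 ÷ 28.35 g/oz ≈ 0.6 oz
raisins: 12 oz × 1/5 × 28.35 g/oz ≈ 68.0 g
milk: 1.5 cup × 1/5 × 245 g/cup = 73.5 g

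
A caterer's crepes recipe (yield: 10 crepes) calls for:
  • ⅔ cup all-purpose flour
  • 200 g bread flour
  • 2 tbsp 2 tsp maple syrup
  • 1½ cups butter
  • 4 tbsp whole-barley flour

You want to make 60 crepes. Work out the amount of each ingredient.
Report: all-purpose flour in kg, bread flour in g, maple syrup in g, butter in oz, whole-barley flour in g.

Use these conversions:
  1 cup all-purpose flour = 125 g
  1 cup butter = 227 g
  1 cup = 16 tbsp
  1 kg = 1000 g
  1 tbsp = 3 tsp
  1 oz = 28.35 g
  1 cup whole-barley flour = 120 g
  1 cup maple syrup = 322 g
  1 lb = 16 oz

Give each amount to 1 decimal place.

all-purpose flour: 0.5 kg; bread flour: 1200.0 g; maple syrup: 322.0 g; butter: 72.1 oz; whole-barley flour: 180.0 g

Scaling factor: 60/10 = 6.
all-purpose flour: 2/3 cup × 6 × 125 g/cup ÷ 1000 g/kg = 0.5 kg
bread flour: 200 g × 6 = 1200.0 g
maple syrup: (2 tbsp + 2 tsp = 8/3 tbsp) × 6 ÷ 16 tbsp/cup × 322 g/cup = 322.0 g
butter: 1.5 cup × 6 × 227 g/cup ÷ 28.35 g/oz ≈ 72.1 oz
whole-barley flour: 4 tbsp × 6 ÷ 16 tbsp/cup × 120 g/cup = 180.0 g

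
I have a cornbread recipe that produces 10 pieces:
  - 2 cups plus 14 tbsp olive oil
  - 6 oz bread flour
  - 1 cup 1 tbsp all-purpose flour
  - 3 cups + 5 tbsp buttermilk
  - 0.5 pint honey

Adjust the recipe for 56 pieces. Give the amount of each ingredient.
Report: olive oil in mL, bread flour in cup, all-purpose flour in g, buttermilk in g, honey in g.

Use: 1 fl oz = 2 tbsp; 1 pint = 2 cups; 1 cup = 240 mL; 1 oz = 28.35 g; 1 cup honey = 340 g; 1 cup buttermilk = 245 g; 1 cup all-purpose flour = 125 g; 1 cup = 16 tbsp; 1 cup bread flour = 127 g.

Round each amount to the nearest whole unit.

Scaling factor: 56/10 = 28/5 = 5.6.
olive oil: (2 cup + 14 tbsp = 2.875 cup) × 28/5 × 240 mL/cup = 3864 mL
bread flour: 6 oz × 28/5 × 28.35 g/oz ÷ 127 g/cup ≈ 8 cup
all-purpose flour: (1 cup + 1 tbsp = 1.0625 cup) × 28/5 × 125 g/cup ≈ 744 g
buttermilk: (3 cup + 5 tbsp = 3.3125 cup) × 28/5 × 245 g/cup ≈ 4545 g
honey: 0.5 pint × 28/5 × 2 cup/pint × 340 g/cup = 1904 g

olive oil: 3864 mL; bread flour: 8 cup; all-purpose flour: 744 g; buttermilk: 4545 g; honey: 1904 g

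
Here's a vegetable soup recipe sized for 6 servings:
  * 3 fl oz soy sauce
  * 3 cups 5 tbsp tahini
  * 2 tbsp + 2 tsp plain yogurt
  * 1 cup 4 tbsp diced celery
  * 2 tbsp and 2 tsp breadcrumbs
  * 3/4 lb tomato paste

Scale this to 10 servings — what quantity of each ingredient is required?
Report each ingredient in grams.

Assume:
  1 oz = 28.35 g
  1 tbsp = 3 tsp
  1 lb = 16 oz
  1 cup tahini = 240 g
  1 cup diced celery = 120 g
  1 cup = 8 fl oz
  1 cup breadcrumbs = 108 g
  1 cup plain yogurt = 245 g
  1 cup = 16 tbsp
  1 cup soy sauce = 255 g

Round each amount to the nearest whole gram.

Scaling factor: 10/6 = 5/3.
soy sauce: 3 fl oz × 5/3 ÷ 8 fl oz/cup × 255 g/cup ≈ 159 g
tahini: (3 cup + 5 tbsp = 3.3125 cup) × 5/3 × 240 g/cup = 1325 g
plain yogurt: (2 tbsp + 2 tsp = 8/3 tbsp) × 5/3 ÷ 16 tbsp/cup × 245 g/cup ≈ 68 g
diced celery: (1 cup + 4 tbsp = 1.25 cup) × 5/3 × 120 g/cup = 250 g
breadcrumbs: (2 tbsp + 2 tsp = 8/3 tbsp) × 5/3 ÷ 16 tbsp/cup × 108 g/cup = 30 g
tomato paste: 0.75 lb × 5/3 × 16 oz/lb × 28.35 g/oz = 567 g

soy sauce: 159 g; tahini: 1325 g; plain yogurt: 68 g; diced celery: 250 g; breadcrumbs: 30 g; tomato paste: 567 g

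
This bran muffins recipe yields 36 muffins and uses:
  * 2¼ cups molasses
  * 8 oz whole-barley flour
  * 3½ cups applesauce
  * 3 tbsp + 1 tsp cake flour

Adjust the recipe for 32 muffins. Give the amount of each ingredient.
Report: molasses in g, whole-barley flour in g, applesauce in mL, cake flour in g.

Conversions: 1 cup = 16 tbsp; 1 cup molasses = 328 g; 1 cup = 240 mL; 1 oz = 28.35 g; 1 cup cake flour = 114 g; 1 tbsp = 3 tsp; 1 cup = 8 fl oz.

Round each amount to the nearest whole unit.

Scaling factor: 32/36 = 8/9.
molasses: 2.25 cup × 8/9 × 328 g/cup = 656 g
whole-barley flour: 8 oz × 8/9 × 28.35 g/oz ≈ 202 g
applesauce: 3.5 cup × 8/9 × 240 mL/cup ≈ 747 mL
cake flour: (3 tbsp + 1 tsp = 10/3 tbsp) × 8/9 ÷ 16 tbsp/cup × 114 g/cup ≈ 21 g

molasses: 656 g; whole-barley flour: 202 g; applesauce: 747 mL; cake flour: 21 g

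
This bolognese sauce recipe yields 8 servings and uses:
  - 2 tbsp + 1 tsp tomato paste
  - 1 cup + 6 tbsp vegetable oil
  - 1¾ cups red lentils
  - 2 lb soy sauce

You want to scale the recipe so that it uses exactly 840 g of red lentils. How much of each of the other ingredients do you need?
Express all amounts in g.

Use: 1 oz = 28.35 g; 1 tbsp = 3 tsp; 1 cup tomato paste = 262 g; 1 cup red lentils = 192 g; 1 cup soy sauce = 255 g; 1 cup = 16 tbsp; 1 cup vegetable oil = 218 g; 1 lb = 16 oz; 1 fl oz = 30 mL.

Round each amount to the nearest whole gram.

The original recipe has 336 g of red lentils, so the scaling factor is 840 ÷ 336 = 5/2 = 2.5.
tomato paste: (2 tbsp + 1 tsp = 7/3 tbsp) × 5/2 ÷ 16 tbsp/cup × 262 g/cup ≈ 96 g
vegetable oil: (1 cup + 6 tbsp = 1.375 cup) × 5/2 × 218 g/cup ≈ 749 g
soy sauce: 2 lb × 5/2 × 16 oz/lb × 28.35 g/oz = 2268 g

tomato paste: 96 g; vegetable oil: 749 g; soy sauce: 2268 g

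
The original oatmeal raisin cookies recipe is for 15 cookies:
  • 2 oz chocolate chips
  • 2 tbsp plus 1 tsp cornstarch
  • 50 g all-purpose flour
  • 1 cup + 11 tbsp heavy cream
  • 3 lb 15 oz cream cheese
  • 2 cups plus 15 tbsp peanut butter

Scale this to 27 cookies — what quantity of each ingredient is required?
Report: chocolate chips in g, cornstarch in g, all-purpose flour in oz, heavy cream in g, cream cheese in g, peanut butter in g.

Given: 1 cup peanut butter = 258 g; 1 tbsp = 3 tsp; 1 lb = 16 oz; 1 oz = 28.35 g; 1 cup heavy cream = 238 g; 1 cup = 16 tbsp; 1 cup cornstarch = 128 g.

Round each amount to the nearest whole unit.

chocolate chips: 102 g; cornstarch: 34 g; all-purpose flour: 3 oz; heavy cream: 723 g; cream cheese: 3215 g; peanut butter: 1364 g

Scaling factor: 27/15 = 9/5 = 1.8.
chocolate chips: 2 oz × 9/5 × 28.35 g/oz ≈ 102 g
cornstarch: (2 tbsp + 1 tsp = 7/3 tbsp) × 9/5 ÷ 16 tbsp/cup × 128 g/cup ≈ 34 g
all-purpose flour: 50 g × 9/5 ÷ 28.35 g/oz ≈ 3 oz
heavy cream: (1 cup + 11 tbsp = 1.6875 cup) × 9/5 × 238 g/cup ≈ 723 g
cream cheese: (3 lb + 15 oz = 3.9375 lb) × 9/5 × 16 oz/lb × 28.35 g/oz ≈ 3215 g
peanut butter: (2 cup + 15 tbsp = 2.9375 cup) × 9/5 × 258 g/cup ≈ 1364 g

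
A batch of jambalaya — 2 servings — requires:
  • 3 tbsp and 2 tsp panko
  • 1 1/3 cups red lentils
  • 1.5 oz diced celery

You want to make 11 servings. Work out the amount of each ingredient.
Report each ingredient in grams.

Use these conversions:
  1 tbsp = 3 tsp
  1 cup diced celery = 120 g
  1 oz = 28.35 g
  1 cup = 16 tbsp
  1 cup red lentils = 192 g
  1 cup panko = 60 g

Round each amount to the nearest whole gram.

Scaling factor: 11/2 = 5.5.
panko: (3 tbsp + 2 tsp = 11/3 tbsp) × 11/2 ÷ 16 tbsp/cup × 60 g/cup ≈ 76 g
red lentils: 4/3 cup × 11/2 × 192 g/cup = 1408 g
diced celery: 1.5 oz × 11/2 × 28.35 g/oz ≈ 234 g

panko: 76 g; red lentils: 1408 g; diced celery: 234 g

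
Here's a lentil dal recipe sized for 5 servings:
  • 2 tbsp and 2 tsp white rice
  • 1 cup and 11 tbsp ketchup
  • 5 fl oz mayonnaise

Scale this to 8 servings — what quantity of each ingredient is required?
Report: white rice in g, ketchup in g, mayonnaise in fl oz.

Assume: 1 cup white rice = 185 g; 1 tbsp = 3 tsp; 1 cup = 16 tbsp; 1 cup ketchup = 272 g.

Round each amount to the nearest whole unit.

Scaling factor: 8/5 = 1.6.
white rice: (2 tbsp + 2 tsp = 8/3 tbsp) × 8/5 ÷ 16 tbsp/cup × 185 g/cup ≈ 49 g
ketchup: (1 cup + 11 tbsp = 1.6875 cup) × 8/5 × 272 g/cup ≈ 734 g
mayonnaise: 5 fl oz × 8/5 = 8 fl oz

white rice: 49 g; ketchup: 734 g; mayonnaise: 8 fl oz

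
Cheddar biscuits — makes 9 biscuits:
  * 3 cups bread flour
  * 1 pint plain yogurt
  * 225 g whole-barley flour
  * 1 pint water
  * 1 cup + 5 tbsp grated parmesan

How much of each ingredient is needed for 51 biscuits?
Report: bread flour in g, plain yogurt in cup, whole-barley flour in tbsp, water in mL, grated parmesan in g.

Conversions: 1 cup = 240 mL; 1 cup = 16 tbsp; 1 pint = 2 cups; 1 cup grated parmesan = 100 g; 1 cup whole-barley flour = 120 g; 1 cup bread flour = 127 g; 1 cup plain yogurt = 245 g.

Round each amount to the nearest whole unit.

Scaling factor: 51/9 = 17/3.
bread flour: 3 cup × 17/3 × 127 g/cup = 2159 g
plain yogurt: 1 pint × 17/3 × 2 cup/pint ≈ 11 cup
whole-barley flour: 225 g × 17/3 ÷ 120 g/cup × 16 tbsp/cup = 170 tbsp
water: 1 pint × 17/3 × 2 cup/pint × 240 mL/cup = 2720 mL
grated parmesan: (1 cup + 5 tbsp = 1.3125 cup) × 17/3 × 100 g/cup ≈ 744 g

bread flour: 2159 g; plain yogurt: 11 cup; whole-barley flour: 170 tbsp; water: 2720 mL; grated parmesan: 744 g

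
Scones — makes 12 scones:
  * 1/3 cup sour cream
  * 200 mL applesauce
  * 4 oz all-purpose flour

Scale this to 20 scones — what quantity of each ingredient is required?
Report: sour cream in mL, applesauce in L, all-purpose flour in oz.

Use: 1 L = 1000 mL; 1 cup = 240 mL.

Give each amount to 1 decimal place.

sour cream: 133.3 mL; applesauce: 0.3 L; all-purpose flour: 6.7 oz

Scaling factor: 20/12 = 5/3.
sour cream: 1/3 cup × 5/3 × 240 mL/cup ≈ 133.3 mL
applesauce: 200 mL × 5/3 ÷ 1000 mL/L ≈ 0.3 L
all-purpose flour: 4 oz × 5/3 ≈ 6.7 oz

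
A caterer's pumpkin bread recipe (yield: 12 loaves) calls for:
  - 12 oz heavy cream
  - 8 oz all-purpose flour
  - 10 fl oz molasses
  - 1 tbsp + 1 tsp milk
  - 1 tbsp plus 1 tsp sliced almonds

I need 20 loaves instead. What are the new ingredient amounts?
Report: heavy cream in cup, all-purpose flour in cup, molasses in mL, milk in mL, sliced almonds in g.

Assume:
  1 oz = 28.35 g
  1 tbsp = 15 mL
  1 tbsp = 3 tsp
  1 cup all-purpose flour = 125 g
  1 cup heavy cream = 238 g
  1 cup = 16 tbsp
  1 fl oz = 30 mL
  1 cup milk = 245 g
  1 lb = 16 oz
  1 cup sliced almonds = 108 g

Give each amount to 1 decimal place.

heavy cream: 2.4 cup; all-purpose flour: 3.0 cup; molasses: 500.0 mL; milk: 33.3 mL; sliced almonds: 15.0 g

Scaling factor: 20/12 = 5/3.
heavy cream: 12 oz × 5/3 × 28.35 g/oz ÷ 238 g/cup ≈ 2.4 cup
all-purpose flour: 8 oz × 5/3 × 28.35 g/oz ÷ 125 g/cup ≈ 3.0 cup
molasses: 10 fl oz × 5/3 × 30 mL/fl oz = 500.0 mL
milk: (1 tbsp + 1 tsp = 4/3 tbsp) × 5/3 × 15 mL/tbsp ≈ 33.3 mL
sliced almonds: (1 tbsp + 1 tsp = 4/3 tbsp) × 5/3 ÷ 16 tbsp/cup × 108 g/cup = 15.0 g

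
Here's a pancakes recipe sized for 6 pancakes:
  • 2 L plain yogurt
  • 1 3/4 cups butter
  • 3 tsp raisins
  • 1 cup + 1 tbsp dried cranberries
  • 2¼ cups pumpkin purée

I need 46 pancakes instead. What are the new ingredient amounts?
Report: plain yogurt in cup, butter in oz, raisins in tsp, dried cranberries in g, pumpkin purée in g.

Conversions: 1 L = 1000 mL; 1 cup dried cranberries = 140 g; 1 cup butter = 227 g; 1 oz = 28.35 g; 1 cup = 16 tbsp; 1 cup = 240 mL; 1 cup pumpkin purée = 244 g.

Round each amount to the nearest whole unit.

plain yogurt: 64 cup; butter: 107 oz; raisins: 23 tsp; dried cranberries: 1140 g; pumpkin purée: 4209 g

Scaling factor: 46/6 = 23/3.
plain yogurt: 2 L × 23/3 × 1000 mL/L ÷ 240 mL/cup ≈ 64 cup
butter: 1.75 cup × 23/3 × 227 g/cup ÷ 28.35 g/oz ≈ 107 oz
raisins: 3 tsp × 23/3 = 23 tsp
dried cranberries: (1 cup + 1 tbsp = 1.0625 cup) × 23/3 × 140 g/cup ≈ 1140 g
pumpkin purée: 2.25 cup × 23/3 × 244 g/cup = 4209 g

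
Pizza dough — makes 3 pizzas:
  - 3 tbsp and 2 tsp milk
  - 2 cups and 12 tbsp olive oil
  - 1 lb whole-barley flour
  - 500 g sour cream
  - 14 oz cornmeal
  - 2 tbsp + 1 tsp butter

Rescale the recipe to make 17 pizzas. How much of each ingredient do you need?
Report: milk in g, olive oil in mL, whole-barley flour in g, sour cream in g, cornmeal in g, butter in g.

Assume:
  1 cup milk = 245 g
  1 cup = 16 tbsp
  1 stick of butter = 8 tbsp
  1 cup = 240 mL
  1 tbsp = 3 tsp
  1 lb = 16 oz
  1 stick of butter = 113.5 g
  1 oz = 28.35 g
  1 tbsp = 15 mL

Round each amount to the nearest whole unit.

Scaling factor: 17/3.
milk: (3 tbsp + 2 tsp = 11/3 tbsp) × 17/3 ÷ 16 tbsp/cup × 245 g/cup ≈ 318 g
olive oil: (2 cup + 12 tbsp = 2.75 cup) × 17/3 × 240 mL/cup = 3740 mL
whole-barley flour: 1 lb × 17/3 × 16 oz/lb × 28.35 g/oz ≈ 2570 g
sour cream: 500 g × 17/3 ≈ 2833 g
cornmeal: 14 oz × 17/3 × 28.35 g/oz ≈ 2249 g
butter: (2 tbsp + 1 tsp = 7/3 tbsp) × 17/3 ÷ 8 tbsp/stick × 113.5 g/stick ≈ 188 g

milk: 318 g; olive oil: 3740 mL; whole-barley flour: 2570 g; sour cream: 2833 g; cornmeal: 2249 g; butter: 188 g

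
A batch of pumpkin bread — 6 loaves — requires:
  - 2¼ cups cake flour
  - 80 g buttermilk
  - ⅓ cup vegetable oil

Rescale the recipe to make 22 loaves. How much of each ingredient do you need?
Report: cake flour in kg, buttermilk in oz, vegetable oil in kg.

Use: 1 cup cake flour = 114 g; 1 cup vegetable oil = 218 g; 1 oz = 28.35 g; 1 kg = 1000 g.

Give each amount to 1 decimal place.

Scaling factor: 22/6 = 11/3.
cake flour: 2.25 cup × 11/3 × 114 g/cup ÷ 1000 g/kg ≈ 0.9 kg
buttermilk: 80 g × 11/3 ÷ 28.35 g/oz ≈ 10.3 oz
vegetable oil: 1/3 cup × 11/3 × 218 g/cup ÷ 1000 g/kg ≈ 0.3 kg

cake flour: 0.9 kg; buttermilk: 10.3 oz; vegetable oil: 0.3 kg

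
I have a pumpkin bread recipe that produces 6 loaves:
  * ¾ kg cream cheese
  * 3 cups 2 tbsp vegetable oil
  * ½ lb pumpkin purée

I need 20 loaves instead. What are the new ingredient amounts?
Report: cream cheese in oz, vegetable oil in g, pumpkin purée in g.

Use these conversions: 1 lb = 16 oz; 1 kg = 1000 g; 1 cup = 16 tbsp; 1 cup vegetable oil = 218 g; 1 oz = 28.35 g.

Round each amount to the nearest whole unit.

Scaling factor: 20/6 = 10/3.
cream cheese: 0.75 kg × 10/3 × 1000 g/kg ÷ 28.35 g/oz ≈ 88 oz
vegetable oil: (3 cup + 2 tbsp = 3.125 cup) × 10/3 × 218 g/cup ≈ 2271 g
pumpkin purée: 0.5 lb × 10/3 × 16 oz/lb × 28.35 g/oz = 756 g

cream cheese: 88 oz; vegetable oil: 2271 g; pumpkin purée: 756 g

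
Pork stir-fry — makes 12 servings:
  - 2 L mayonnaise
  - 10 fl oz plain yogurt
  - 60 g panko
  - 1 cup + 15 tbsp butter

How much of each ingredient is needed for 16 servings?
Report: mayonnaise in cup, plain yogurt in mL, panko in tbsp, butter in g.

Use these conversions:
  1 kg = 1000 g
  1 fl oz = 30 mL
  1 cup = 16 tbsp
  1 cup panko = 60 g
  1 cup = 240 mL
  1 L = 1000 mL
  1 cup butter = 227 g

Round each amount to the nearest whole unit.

Scaling factor: 16/12 = 4/3.
mayonnaise: 2 L × 4/3 × 1000 mL/L ÷ 240 mL/cup ≈ 11 cup
plain yogurt: 10 fl oz × 4/3 × 30 mL/fl oz = 400 mL
panko: 60 g × 4/3 ÷ 60 g/cup × 16 tbsp/cup ≈ 21 tbsp
butter: (1 cup + 15 tbsp = 1.9375 cup) × 4/3 × 227 g/cup ≈ 586 g

mayonnaise: 11 cup; plain yogurt: 400 mL; panko: 21 tbsp; butter: 586 g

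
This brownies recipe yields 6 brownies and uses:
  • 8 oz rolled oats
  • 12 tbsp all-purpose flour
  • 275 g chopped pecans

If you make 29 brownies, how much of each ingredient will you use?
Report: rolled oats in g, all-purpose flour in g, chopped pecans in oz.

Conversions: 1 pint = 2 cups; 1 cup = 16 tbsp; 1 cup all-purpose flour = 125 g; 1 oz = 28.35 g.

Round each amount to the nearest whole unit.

rolled oats: 1096 g; all-purpose flour: 453 g; chopped pecans: 47 oz

Scaling factor: 29/6.
rolled oats: 8 oz × 29/6 × 28.35 g/oz ≈ 1096 g
all-purpose flour: 12 tbsp × 29/6 ÷ 16 tbsp/cup × 125 g/cup ≈ 453 g
chopped pecans: 275 g × 29/6 ÷ 28.35 g/oz ≈ 47 oz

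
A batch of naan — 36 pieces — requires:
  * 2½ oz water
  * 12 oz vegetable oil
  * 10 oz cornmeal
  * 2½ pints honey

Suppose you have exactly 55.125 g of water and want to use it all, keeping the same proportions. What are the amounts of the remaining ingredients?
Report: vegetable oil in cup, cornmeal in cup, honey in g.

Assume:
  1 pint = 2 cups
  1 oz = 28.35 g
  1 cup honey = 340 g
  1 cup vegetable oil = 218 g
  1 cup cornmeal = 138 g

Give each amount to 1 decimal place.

vegetable oil: 1.2 cup; cornmeal: 1.6 cup; honey: 1322.2 g

The original recipe has 70.875 g of water, so the scaling factor is 55.125 ÷ 70.875 = 7/9.
vegetable oil: 12 oz × 7/9 × 28.35 g/oz ÷ 218 g/cup ≈ 1.2 cup
cornmeal: 10 oz × 7/9 × 28.35 g/oz ÷ 138 g/cup ≈ 1.6 cup
honey: 2.5 pint × 7/9 × 2 cup/pint × 340 g/cup ≈ 1322.2 g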